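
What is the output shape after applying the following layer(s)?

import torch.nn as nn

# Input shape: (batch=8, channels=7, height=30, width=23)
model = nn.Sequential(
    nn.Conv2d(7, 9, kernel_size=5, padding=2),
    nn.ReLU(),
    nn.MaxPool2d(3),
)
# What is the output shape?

Input shape: (8, 7, 30, 23)
  -> after Conv2d: (8, 9, 30, 23)
  -> after ReLU: (8, 9, 30, 23)
Output shape: (8, 9, 10, 7)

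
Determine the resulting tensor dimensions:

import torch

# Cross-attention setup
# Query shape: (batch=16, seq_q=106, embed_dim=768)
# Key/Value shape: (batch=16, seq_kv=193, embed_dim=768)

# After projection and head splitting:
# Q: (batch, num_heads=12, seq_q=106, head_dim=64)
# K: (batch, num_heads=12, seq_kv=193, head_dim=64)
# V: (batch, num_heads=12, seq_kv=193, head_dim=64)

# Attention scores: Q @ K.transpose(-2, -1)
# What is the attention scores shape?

Input shape: (16, 106, 768)
Output shape: (16, 12, 106, 193)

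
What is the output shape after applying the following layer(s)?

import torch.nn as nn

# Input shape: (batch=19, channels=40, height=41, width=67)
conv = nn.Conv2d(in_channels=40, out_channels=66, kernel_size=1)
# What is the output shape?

Input shape: (19, 40, 41, 67)
Output shape: (19, 66, 41, 67)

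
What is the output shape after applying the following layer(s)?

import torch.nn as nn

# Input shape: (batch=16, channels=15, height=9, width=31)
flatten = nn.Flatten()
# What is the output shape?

Input shape: (16, 15, 9, 31)
Output shape: (16, 4185)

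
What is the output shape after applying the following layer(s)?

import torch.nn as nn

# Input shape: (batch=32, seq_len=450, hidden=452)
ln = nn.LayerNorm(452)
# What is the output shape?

Input shape: (32, 450, 452)
Output shape: (32, 450, 452)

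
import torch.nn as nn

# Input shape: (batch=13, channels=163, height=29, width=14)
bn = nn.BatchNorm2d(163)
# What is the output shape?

Input shape: (13, 163, 29, 14)
Output shape: (13, 163, 29, 14)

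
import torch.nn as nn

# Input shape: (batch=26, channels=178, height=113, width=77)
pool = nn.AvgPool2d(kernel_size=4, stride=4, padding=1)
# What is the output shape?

Input shape: (26, 178, 113, 77)
Output shape: (26, 178, 28, 19)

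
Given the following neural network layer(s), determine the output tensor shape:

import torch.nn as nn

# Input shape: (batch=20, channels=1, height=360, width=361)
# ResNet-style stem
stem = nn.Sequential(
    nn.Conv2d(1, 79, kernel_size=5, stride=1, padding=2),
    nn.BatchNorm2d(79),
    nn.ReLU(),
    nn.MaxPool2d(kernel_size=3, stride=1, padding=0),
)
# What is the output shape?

Input shape: (20, 1, 360, 361)
  -> after Conv2d 5x5 stride=1: (20, 79, 360, 361)
Output shape: (20, 79, 358, 359)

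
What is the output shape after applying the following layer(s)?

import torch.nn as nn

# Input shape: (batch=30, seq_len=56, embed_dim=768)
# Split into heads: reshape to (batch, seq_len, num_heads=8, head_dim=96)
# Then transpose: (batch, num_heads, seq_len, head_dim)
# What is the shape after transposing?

Input shape: (30, 56, 768)
  -> after reshape: (30, 56, 8, 96)
Output shape: (30, 8, 56, 96)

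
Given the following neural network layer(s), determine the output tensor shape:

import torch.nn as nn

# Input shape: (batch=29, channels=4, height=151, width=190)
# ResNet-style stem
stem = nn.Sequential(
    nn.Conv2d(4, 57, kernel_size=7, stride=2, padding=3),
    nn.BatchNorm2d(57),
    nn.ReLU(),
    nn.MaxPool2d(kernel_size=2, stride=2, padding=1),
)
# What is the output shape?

Input shape: (29, 4, 151, 190)
  -> after Conv2d 7x7 stride=2: (29, 57, 76, 95)
Output shape: (29, 57, 39, 48)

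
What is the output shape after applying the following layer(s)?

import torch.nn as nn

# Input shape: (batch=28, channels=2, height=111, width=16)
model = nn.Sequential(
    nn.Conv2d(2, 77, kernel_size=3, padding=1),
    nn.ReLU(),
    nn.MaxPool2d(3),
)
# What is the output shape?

Input shape: (28, 2, 111, 16)
  -> after Conv2d: (28, 77, 111, 16)
  -> after ReLU: (28, 77, 111, 16)
Output shape: (28, 77, 37, 5)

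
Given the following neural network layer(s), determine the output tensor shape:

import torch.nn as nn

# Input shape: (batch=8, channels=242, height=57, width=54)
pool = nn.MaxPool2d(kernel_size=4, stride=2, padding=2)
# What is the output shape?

Input shape: (8, 242, 57, 54)
Output shape: (8, 242, 29, 28)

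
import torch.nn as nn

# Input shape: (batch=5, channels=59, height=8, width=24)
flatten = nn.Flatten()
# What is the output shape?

Input shape: (5, 59, 8, 24)
Output shape: (5, 11328)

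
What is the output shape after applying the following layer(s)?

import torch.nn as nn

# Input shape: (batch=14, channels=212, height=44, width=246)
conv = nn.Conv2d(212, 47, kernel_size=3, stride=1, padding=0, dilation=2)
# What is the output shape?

Input shape: (14, 212, 44, 246)
Output shape: (14, 47, 40, 242)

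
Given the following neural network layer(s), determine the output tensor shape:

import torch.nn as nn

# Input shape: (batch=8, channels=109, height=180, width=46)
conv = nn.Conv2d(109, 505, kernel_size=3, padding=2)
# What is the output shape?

Input shape: (8, 109, 180, 46)
Output shape: (8, 505, 182, 48)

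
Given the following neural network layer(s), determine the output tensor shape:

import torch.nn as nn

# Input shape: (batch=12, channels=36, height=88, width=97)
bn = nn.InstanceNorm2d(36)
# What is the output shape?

Input shape: (12, 36, 88, 97)
Output shape: (12, 36, 88, 97)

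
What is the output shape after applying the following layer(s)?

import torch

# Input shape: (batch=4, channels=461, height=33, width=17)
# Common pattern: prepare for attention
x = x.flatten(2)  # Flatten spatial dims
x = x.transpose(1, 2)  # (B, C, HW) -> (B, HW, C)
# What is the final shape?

Input shape: (4, 461, 33, 17)
  -> after flatten(2): (4, 461, 561)
Output shape: (4, 561, 461)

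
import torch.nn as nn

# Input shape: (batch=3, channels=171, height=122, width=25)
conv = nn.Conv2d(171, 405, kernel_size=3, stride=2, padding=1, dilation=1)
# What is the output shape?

Input shape: (3, 171, 122, 25)
Output shape: (3, 405, 61, 13)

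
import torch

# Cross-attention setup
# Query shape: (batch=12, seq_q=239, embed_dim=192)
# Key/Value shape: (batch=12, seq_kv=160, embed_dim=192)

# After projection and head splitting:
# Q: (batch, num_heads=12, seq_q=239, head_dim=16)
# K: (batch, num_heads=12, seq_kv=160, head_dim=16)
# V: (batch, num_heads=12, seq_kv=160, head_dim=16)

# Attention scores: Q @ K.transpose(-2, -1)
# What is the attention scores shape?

Input shape: (12, 239, 192)
Output shape: (12, 12, 239, 160)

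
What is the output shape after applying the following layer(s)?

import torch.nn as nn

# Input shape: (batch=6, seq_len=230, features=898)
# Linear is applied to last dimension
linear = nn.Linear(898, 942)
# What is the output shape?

Input shape: (6, 230, 898)
Output shape: (6, 230, 942)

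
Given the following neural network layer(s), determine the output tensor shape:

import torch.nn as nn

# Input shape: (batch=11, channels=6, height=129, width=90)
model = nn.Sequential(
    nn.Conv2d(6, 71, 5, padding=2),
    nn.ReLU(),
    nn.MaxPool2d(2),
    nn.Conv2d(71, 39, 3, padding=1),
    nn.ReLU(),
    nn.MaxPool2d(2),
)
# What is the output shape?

Input shape: (11, 6, 129, 90)
  -> after first Conv2d: (11, 71, 129, 90)
  -> after first MaxPool2d: (11, 71, 64, 45)
  -> after second Conv2d: (11, 39, 64, 45)
Output shape: (11, 39, 32, 22)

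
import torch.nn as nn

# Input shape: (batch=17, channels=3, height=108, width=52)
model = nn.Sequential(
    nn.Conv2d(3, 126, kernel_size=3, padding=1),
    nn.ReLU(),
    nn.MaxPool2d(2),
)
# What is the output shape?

Input shape: (17, 3, 108, 52)
  -> after Conv2d: (17, 126, 108, 52)
  -> after ReLU: (17, 126, 108, 52)
Output shape: (17, 126, 54, 26)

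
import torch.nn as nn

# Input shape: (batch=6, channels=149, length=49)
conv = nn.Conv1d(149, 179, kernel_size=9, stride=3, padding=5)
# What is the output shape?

Input shape: (6, 149, 49)
Output shape: (6, 179, 17)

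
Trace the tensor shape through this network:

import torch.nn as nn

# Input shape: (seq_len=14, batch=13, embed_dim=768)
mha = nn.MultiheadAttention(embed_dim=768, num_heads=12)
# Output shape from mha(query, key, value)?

Input shape: (14, 13, 768)
Output shape: (14, 13, 768)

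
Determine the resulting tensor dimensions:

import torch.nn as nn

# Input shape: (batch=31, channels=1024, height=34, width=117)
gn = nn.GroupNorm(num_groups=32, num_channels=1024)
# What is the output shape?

Input shape: (31, 1024, 34, 117)
Output shape: (31, 1024, 34, 117)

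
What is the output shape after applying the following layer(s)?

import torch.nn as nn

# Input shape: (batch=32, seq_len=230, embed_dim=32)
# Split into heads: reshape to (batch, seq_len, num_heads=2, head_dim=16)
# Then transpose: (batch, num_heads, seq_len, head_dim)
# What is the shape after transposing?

Input shape: (32, 230, 32)
  -> after reshape: (32, 230, 2, 16)
Output shape: (32, 2, 230, 16)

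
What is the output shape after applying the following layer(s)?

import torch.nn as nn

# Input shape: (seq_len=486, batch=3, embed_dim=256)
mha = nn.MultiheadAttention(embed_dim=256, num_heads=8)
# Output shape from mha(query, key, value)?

Input shape: (486, 3, 256)
Output shape: (486, 3, 256)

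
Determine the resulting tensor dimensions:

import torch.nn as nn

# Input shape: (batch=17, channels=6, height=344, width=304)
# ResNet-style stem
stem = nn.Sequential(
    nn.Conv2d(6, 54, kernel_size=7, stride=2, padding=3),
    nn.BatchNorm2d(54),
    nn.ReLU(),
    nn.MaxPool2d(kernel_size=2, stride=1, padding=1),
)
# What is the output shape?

Input shape: (17, 6, 344, 304)
  -> after Conv2d 7x7 stride=2: (17, 54, 172, 152)
Output shape: (17, 54, 173, 153)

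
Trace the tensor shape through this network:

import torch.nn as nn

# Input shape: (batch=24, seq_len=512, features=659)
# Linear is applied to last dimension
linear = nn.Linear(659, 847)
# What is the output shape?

Input shape: (24, 512, 659)
Output shape: (24, 512, 847)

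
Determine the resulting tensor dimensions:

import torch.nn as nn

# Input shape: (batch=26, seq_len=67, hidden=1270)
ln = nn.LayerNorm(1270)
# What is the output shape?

Input shape: (26, 67, 1270)
Output shape: (26, 67, 1270)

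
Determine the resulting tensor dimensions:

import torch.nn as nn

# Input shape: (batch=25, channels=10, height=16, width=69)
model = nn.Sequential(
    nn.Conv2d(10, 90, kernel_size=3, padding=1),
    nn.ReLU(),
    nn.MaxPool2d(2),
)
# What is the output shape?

Input shape: (25, 10, 16, 69)
  -> after Conv2d: (25, 90, 16, 69)
  -> after ReLU: (25, 90, 16, 69)
Output shape: (25, 90, 8, 34)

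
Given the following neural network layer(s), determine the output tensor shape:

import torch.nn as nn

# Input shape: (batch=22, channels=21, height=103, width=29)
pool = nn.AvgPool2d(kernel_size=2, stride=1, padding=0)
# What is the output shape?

Input shape: (22, 21, 103, 29)
Output shape: (22, 21, 102, 28)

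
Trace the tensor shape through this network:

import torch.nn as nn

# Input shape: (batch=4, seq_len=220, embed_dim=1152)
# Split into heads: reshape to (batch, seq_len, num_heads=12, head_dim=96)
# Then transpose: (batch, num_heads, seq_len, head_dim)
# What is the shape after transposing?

Input shape: (4, 220, 1152)
  -> after reshape: (4, 220, 12, 96)
Output shape: (4, 12, 220, 96)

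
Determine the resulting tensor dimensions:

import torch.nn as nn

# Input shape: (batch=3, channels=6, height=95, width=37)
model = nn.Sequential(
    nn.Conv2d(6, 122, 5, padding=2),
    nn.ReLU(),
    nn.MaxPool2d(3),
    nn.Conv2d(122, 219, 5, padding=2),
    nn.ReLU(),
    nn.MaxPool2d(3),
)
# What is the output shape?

Input shape: (3, 6, 95, 37)
  -> after first Conv2d: (3, 122, 95, 37)
  -> after first MaxPool2d: (3, 122, 31, 12)
  -> after second Conv2d: (3, 219, 31, 12)
Output shape: (3, 219, 10, 4)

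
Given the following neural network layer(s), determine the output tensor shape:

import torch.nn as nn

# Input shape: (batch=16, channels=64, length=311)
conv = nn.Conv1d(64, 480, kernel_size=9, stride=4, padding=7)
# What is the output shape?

Input shape: (16, 64, 311)
Output shape: (16, 480, 80)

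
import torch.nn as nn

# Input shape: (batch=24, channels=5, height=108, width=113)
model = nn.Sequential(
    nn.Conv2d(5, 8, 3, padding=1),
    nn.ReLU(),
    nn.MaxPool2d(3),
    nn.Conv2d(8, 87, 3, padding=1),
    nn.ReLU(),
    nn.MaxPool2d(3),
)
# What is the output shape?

Input shape: (24, 5, 108, 113)
  -> after first Conv2d: (24, 8, 108, 113)
  -> after first MaxPool2d: (24, 8, 36, 37)
  -> after second Conv2d: (24, 87, 36, 37)
Output shape: (24, 87, 12, 12)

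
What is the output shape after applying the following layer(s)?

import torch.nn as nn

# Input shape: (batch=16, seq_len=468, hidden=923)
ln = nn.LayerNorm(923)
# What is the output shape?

Input shape: (16, 468, 923)
Output shape: (16, 468, 923)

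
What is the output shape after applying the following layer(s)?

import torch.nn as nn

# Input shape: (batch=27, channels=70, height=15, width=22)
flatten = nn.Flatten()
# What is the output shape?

Input shape: (27, 70, 15, 22)
Output shape: (27, 23100)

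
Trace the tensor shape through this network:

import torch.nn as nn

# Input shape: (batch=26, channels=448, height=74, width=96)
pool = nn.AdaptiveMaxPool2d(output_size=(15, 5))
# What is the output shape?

Input shape: (26, 448, 74, 96)
Output shape: (26, 448, 15, 5)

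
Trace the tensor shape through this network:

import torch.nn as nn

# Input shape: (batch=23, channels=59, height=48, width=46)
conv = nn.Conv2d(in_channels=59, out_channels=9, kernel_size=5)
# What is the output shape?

Input shape: (23, 59, 48, 46)
Output shape: (23, 9, 44, 42)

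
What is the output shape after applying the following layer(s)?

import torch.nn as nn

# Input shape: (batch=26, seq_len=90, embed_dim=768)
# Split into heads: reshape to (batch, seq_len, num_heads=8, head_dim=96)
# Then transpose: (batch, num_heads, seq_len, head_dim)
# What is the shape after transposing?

Input shape: (26, 90, 768)
  -> after reshape: (26, 90, 8, 96)
Output shape: (26, 8, 90, 96)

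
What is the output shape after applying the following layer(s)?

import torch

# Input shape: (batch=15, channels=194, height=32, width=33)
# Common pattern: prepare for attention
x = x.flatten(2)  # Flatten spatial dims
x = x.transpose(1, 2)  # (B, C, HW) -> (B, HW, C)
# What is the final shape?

Input shape: (15, 194, 32, 33)
  -> after flatten(2): (15, 194, 1056)
Output shape: (15, 1056, 194)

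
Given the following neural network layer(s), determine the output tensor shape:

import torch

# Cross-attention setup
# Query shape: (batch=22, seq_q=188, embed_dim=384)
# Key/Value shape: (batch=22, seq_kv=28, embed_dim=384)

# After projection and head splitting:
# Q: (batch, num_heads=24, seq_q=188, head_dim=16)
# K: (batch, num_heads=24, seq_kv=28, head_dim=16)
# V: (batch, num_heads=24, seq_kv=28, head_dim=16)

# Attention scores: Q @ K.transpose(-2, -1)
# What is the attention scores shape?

Input shape: (22, 188, 384)
Output shape: (22, 24, 188, 28)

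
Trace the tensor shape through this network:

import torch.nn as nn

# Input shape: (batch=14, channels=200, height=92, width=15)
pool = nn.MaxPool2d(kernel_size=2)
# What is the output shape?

Input shape: (14, 200, 92, 15)
Output shape: (14, 200, 46, 7)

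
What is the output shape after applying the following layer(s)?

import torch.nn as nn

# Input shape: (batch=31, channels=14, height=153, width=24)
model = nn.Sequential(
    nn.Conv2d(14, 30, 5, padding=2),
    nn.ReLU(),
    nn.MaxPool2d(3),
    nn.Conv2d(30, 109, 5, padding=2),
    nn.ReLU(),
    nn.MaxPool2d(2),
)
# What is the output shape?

Input shape: (31, 14, 153, 24)
  -> after first Conv2d: (31, 30, 153, 24)
  -> after first MaxPool2d: (31, 30, 51, 8)
  -> after second Conv2d: (31, 109, 51, 8)
Output shape: (31, 109, 25, 4)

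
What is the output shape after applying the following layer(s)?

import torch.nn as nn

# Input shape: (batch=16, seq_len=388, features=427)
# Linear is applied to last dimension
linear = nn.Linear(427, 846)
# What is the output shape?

Input shape: (16, 388, 427)
Output shape: (16, 388, 846)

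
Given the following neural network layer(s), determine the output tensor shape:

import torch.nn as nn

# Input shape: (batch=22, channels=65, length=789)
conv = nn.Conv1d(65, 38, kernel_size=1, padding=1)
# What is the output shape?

Input shape: (22, 65, 789)
Output shape: (22, 38, 791)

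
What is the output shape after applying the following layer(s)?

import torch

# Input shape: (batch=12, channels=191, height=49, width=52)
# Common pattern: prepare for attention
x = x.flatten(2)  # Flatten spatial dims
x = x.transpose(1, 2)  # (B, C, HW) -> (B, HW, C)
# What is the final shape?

Input shape: (12, 191, 49, 52)
  -> after flatten(2): (12, 191, 2548)
Output shape: (12, 2548, 191)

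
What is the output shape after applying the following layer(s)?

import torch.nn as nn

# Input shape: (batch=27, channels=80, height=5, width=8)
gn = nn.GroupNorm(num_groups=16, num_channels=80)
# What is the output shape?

Input shape: (27, 80, 5, 8)
Output shape: (27, 80, 5, 8)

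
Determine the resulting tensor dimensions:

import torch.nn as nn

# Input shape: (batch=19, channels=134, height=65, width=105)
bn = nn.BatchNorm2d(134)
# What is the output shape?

Input shape: (19, 134, 65, 105)
Output shape: (19, 134, 65, 105)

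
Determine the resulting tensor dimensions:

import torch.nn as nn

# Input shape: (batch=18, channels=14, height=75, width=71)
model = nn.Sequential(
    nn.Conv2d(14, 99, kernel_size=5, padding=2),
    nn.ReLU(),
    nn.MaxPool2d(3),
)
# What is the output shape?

Input shape: (18, 14, 75, 71)
  -> after Conv2d: (18, 99, 75, 71)
  -> after ReLU: (18, 99, 75, 71)
Output shape: (18, 99, 25, 23)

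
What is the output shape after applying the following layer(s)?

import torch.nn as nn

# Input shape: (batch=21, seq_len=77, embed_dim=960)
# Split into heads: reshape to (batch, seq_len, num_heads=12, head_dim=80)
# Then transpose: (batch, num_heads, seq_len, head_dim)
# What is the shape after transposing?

Input shape: (21, 77, 960)
  -> after reshape: (21, 77, 12, 80)
Output shape: (21, 12, 77, 80)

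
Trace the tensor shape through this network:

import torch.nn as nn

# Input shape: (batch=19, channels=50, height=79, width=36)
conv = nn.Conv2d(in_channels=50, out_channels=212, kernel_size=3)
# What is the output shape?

Input shape: (19, 50, 79, 36)
Output shape: (19, 212, 77, 34)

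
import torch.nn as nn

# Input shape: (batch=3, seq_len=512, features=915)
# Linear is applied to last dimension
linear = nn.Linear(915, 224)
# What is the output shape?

Input shape: (3, 512, 915)
Output shape: (3, 512, 224)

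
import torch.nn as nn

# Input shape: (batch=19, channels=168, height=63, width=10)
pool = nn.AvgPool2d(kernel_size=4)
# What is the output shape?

Input shape: (19, 168, 63, 10)
Output shape: (19, 168, 15, 2)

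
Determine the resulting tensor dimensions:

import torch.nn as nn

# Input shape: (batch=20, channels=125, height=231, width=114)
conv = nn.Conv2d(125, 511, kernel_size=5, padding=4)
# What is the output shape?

Input shape: (20, 125, 231, 114)
Output shape: (20, 511, 235, 118)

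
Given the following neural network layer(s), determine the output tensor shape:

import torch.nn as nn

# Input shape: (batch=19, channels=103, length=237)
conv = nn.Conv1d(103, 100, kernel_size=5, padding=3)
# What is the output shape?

Input shape: (19, 103, 237)
Output shape: (19, 100, 239)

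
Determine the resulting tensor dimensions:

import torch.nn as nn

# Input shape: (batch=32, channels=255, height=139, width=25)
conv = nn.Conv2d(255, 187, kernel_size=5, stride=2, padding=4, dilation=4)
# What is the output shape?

Input shape: (32, 255, 139, 25)
Output shape: (32, 187, 66, 9)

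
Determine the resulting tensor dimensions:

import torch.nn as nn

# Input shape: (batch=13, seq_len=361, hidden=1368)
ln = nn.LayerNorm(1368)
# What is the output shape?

Input shape: (13, 361, 1368)
Output shape: (13, 361, 1368)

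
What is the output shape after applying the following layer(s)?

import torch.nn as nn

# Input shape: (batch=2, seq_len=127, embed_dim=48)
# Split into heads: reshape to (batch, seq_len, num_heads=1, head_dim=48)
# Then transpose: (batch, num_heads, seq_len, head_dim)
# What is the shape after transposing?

Input shape: (2, 127, 48)
  -> after reshape: (2, 127, 1, 48)
Output shape: (2, 1, 127, 48)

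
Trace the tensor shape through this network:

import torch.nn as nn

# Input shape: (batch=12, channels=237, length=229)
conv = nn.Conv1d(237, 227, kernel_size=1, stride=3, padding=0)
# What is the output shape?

Input shape: (12, 237, 229)
Output shape: (12, 227, 77)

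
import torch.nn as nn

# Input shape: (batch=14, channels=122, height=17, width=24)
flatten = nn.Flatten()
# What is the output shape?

Input shape: (14, 122, 17, 24)
Output shape: (14, 49776)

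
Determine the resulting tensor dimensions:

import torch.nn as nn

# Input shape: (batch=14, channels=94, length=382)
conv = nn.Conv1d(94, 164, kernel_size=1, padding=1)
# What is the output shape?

Input shape: (14, 94, 382)
Output shape: (14, 164, 384)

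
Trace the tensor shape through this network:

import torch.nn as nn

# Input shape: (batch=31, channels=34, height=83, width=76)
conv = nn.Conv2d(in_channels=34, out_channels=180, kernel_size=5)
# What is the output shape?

Input shape: (31, 34, 83, 76)
Output shape: (31, 180, 79, 72)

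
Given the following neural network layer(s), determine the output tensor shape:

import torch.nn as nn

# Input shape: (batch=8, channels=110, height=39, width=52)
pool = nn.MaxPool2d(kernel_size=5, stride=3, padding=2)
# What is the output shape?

Input shape: (8, 110, 39, 52)
Output shape: (8, 110, 13, 18)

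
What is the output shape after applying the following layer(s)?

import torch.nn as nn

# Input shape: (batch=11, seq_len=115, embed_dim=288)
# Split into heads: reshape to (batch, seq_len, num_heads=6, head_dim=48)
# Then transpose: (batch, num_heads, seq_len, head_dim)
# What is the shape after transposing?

Input shape: (11, 115, 288)
  -> after reshape: (11, 115, 6, 48)
Output shape: (11, 6, 115, 48)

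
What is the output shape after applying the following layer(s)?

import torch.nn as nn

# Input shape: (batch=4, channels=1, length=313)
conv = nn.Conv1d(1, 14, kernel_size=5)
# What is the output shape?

Input shape: (4, 1, 313)
Output shape: (4, 14, 309)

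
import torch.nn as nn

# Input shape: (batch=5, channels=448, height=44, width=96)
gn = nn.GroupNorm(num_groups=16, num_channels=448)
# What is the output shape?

Input shape: (5, 448, 44, 96)
Output shape: (5, 448, 44, 96)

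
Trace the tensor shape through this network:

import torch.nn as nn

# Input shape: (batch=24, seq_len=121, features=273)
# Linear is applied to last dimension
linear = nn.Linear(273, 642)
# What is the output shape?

Input shape: (24, 121, 273)
Output shape: (24, 121, 642)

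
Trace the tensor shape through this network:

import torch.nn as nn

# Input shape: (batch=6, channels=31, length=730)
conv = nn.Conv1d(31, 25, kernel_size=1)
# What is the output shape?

Input shape: (6, 31, 730)
Output shape: (6, 25, 730)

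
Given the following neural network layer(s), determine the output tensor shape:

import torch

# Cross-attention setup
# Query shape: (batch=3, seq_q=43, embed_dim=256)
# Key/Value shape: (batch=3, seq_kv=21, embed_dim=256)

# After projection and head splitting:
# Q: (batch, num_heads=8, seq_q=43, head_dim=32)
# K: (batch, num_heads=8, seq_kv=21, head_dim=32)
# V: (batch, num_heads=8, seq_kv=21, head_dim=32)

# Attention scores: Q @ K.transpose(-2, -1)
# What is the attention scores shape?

Input shape: (3, 43, 256)
Output shape: (3, 8, 43, 21)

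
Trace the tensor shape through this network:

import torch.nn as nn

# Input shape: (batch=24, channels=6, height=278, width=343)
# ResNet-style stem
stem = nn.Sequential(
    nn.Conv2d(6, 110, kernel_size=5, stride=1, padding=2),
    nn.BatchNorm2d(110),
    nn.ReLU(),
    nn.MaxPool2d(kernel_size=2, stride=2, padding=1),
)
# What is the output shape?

Input shape: (24, 6, 278, 343)
  -> after Conv2d 5x5 stride=1: (24, 110, 278, 343)
Output shape: (24, 110, 140, 172)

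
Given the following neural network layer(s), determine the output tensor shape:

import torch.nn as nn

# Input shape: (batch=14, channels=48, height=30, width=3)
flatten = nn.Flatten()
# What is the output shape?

Input shape: (14, 48, 30, 3)
Output shape: (14, 4320)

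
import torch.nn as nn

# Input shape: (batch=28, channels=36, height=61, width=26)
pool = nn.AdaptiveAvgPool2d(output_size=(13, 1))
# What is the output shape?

Input shape: (28, 36, 61, 26)
Output shape: (28, 36, 13, 1)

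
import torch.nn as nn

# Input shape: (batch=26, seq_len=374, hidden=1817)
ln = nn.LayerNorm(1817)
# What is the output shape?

Input shape: (26, 374, 1817)
Output shape: (26, 374, 1817)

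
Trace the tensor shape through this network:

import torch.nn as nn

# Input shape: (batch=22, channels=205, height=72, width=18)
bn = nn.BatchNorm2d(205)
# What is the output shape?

Input shape: (22, 205, 72, 18)
Output shape: (22, 205, 72, 18)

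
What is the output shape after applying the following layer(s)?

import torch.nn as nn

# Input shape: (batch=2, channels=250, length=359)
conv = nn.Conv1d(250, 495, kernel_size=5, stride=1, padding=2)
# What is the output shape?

Input shape: (2, 250, 359)
Output shape: (2, 495, 359)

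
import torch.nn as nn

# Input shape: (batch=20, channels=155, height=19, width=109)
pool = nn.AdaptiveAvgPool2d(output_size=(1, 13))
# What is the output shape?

Input shape: (20, 155, 19, 109)
Output shape: (20, 155, 1, 13)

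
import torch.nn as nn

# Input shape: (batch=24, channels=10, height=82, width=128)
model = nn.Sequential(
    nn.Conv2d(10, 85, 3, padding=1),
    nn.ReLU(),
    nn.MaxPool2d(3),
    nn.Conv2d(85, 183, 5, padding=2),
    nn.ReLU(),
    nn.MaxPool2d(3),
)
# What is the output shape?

Input shape: (24, 10, 82, 128)
  -> after first Conv2d: (24, 85, 82, 128)
  -> after first MaxPool2d: (24, 85, 27, 42)
  -> after second Conv2d: (24, 183, 27, 42)
Output shape: (24, 183, 9, 14)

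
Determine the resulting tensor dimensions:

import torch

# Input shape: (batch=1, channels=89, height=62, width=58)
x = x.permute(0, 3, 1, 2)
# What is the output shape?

Input shape: (1, 89, 62, 58)
Output shape: (1, 58, 89, 62)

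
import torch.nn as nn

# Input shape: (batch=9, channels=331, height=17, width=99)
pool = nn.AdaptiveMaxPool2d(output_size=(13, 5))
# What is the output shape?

Input shape: (9, 331, 17, 99)
Output shape: (9, 331, 13, 5)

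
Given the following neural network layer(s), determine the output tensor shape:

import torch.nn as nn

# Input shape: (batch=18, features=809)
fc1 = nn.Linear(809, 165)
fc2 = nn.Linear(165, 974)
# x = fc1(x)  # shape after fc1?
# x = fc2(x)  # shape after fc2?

Input shape: (18, 809)
  -> after fc1: (18, 165)
Output shape: (18, 974)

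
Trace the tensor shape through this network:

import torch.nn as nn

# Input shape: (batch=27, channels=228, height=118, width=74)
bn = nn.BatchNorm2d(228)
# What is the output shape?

Input shape: (27, 228, 118, 74)
Output shape: (27, 228, 118, 74)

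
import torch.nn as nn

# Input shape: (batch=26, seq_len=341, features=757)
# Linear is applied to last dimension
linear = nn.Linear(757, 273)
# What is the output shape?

Input shape: (26, 341, 757)
Output shape: (26, 341, 273)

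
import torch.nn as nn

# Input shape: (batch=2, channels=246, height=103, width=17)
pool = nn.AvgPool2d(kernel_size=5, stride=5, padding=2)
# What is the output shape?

Input shape: (2, 246, 103, 17)
Output shape: (2, 246, 21, 4)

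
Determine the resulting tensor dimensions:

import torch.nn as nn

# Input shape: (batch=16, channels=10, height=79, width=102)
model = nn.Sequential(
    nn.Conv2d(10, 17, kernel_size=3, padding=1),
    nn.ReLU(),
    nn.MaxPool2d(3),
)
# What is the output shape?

Input shape: (16, 10, 79, 102)
  -> after Conv2d: (16, 17, 79, 102)
  -> after ReLU: (16, 17, 79, 102)
Output shape: (16, 17, 26, 34)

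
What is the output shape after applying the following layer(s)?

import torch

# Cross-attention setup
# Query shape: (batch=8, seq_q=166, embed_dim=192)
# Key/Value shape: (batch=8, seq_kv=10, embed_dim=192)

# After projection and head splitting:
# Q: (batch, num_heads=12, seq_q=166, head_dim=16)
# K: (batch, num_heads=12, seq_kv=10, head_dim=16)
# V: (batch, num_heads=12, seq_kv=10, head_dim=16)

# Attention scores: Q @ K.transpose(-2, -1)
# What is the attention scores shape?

Input shape: (8, 166, 192)
Output shape: (8, 12, 166, 10)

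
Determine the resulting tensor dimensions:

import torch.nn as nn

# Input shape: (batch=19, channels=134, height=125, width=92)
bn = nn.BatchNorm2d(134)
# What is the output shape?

Input shape: (19, 134, 125, 92)
Output shape: (19, 134, 125, 92)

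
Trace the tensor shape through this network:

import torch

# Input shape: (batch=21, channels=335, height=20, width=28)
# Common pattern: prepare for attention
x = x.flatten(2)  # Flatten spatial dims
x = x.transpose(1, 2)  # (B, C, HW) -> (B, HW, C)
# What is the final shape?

Input shape: (21, 335, 20, 28)
  -> after flatten(2): (21, 335, 560)
Output shape: (21, 560, 335)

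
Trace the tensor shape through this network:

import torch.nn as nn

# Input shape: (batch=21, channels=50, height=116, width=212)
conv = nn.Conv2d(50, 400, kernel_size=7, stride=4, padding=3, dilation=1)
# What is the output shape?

Input shape: (21, 50, 116, 212)
Output shape: (21, 400, 29, 53)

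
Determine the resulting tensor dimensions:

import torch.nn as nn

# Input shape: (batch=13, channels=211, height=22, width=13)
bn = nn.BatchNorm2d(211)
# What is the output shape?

Input shape: (13, 211, 22, 13)
Output shape: (13, 211, 22, 13)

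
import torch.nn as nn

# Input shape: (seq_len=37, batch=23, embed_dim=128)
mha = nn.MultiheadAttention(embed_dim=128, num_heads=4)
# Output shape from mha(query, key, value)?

Input shape: (37, 23, 128)
Output shape: (37, 23, 128)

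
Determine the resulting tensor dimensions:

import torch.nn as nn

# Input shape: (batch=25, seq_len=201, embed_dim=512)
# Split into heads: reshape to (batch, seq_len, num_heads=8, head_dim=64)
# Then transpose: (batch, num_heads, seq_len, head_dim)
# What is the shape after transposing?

Input shape: (25, 201, 512)
  -> after reshape: (25, 201, 8, 64)
Output shape: (25, 8, 201, 64)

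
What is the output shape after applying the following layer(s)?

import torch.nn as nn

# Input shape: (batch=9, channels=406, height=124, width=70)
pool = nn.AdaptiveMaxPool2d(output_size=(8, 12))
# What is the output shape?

Input shape: (9, 406, 124, 70)
Output shape: (9, 406, 8, 12)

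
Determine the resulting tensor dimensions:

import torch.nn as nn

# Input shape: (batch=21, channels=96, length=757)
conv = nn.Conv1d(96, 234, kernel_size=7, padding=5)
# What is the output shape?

Input shape: (21, 96, 757)
Output shape: (21, 234, 761)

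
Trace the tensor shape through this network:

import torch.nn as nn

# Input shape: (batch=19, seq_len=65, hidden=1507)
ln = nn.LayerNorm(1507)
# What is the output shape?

Input shape: (19, 65, 1507)
Output shape: (19, 65, 1507)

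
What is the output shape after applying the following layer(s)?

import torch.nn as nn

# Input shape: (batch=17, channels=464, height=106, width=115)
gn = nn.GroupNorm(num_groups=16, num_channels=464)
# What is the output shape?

Input shape: (17, 464, 106, 115)
Output shape: (17, 464, 106, 115)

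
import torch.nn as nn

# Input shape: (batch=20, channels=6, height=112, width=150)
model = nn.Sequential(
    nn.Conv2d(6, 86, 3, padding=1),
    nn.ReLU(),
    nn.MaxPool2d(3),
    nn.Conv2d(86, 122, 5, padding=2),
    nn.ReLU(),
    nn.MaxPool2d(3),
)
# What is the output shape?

Input shape: (20, 6, 112, 150)
  -> after first Conv2d: (20, 86, 112, 150)
  -> after first MaxPool2d: (20, 86, 37, 50)
  -> after second Conv2d: (20, 122, 37, 50)
Output shape: (20, 122, 12, 16)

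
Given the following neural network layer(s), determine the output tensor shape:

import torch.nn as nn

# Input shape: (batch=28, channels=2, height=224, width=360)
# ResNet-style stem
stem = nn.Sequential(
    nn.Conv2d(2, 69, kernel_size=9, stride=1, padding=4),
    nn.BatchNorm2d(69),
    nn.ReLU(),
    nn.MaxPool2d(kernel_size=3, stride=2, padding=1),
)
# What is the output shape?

Input shape: (28, 2, 224, 360)
  -> after Conv2d 9x9 stride=1: (28, 69, 224, 360)
Output shape: (28, 69, 112, 180)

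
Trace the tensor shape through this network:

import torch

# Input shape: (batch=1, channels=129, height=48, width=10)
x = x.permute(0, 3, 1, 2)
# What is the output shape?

Input shape: (1, 129, 48, 10)
Output shape: (1, 10, 129, 48)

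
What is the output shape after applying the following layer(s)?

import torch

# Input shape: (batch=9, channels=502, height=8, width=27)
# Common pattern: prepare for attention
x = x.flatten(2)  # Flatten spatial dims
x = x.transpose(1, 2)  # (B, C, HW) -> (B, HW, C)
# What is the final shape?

Input shape: (9, 502, 8, 27)
  -> after flatten(2): (9, 502, 216)
Output shape: (9, 216, 502)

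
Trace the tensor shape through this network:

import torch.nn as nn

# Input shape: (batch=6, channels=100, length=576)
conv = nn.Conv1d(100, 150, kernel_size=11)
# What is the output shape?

Input shape: (6, 100, 576)
Output shape: (6, 150, 566)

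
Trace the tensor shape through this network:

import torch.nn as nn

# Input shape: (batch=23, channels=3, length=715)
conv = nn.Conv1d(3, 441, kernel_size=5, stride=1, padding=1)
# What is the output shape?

Input shape: (23, 3, 715)
Output shape: (23, 441, 713)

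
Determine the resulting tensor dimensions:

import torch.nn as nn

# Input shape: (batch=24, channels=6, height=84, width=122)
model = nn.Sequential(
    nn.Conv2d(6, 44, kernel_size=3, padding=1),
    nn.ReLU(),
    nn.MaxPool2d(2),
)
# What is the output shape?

Input shape: (24, 6, 84, 122)
  -> after Conv2d: (24, 44, 84, 122)
  -> after ReLU: (24, 44, 84, 122)
Output shape: (24, 44, 42, 61)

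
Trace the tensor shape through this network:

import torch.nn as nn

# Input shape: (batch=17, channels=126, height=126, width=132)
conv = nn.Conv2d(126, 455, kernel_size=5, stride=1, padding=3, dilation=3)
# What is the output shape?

Input shape: (17, 126, 126, 132)
Output shape: (17, 455, 120, 126)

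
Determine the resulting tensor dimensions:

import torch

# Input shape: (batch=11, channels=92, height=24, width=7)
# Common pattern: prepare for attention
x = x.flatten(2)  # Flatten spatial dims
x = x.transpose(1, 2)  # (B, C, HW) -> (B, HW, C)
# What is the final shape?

Input shape: (11, 92, 24, 7)
  -> after flatten(2): (11, 92, 168)
Output shape: (11, 168, 92)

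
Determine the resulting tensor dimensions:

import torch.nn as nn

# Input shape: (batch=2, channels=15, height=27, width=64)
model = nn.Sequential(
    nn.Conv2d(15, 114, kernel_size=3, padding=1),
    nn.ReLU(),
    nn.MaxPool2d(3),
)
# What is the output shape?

Input shape: (2, 15, 27, 64)
  -> after Conv2d: (2, 114, 27, 64)
  -> after ReLU: (2, 114, 27, 64)
Output shape: (2, 114, 9, 21)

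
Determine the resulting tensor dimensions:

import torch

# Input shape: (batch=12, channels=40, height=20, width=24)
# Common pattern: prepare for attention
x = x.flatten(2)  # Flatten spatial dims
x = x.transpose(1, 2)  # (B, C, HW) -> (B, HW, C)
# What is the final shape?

Input shape: (12, 40, 20, 24)
  -> after flatten(2): (12, 40, 480)
Output shape: (12, 480, 40)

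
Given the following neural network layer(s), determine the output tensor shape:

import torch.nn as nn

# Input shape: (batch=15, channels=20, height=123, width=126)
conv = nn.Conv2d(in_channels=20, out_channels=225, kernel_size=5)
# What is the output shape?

Input shape: (15, 20, 123, 126)
Output shape: (15, 225, 119, 122)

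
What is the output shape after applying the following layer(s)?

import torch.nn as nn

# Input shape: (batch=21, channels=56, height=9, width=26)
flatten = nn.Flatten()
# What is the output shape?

Input shape: (21, 56, 9, 26)
Output shape: (21, 13104)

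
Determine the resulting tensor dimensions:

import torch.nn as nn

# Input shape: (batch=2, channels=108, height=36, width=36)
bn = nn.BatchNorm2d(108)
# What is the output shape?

Input shape: (2, 108, 36, 36)
Output shape: (2, 108, 36, 36)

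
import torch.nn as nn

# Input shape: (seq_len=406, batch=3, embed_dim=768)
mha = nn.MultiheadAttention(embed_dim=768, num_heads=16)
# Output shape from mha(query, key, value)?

Input shape: (406, 3, 768)
Output shape: (406, 3, 768)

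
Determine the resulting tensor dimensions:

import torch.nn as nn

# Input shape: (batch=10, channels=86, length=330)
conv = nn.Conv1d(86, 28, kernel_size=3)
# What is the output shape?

Input shape: (10, 86, 330)
Output shape: (10, 28, 328)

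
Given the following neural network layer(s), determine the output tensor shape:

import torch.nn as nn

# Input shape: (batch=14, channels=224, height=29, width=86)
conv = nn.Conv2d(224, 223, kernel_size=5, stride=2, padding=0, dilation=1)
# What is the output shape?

Input shape: (14, 224, 29, 86)
Output shape: (14, 223, 13, 41)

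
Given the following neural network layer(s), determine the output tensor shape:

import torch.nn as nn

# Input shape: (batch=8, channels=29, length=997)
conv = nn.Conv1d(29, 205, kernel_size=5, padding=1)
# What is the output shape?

Input shape: (8, 29, 997)
Output shape: (8, 205, 995)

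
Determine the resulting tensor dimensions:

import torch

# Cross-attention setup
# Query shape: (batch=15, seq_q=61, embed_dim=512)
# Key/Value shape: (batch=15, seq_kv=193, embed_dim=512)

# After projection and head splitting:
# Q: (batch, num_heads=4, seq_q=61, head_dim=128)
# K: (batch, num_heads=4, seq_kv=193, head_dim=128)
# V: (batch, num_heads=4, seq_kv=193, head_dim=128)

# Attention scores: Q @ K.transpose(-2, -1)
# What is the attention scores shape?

Input shape: (15, 61, 512)
Output shape: (15, 4, 61, 193)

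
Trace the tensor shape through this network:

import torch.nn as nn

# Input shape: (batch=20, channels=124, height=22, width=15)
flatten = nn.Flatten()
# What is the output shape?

Input shape: (20, 124, 22, 15)
Output shape: (20, 40920)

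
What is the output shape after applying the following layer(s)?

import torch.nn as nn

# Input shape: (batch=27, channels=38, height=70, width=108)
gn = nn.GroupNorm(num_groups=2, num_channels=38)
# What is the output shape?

Input shape: (27, 38, 70, 108)
Output shape: (27, 38, 70, 108)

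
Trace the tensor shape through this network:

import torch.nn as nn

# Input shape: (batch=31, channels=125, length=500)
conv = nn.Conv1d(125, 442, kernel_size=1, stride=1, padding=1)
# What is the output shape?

Input shape: (31, 125, 500)
Output shape: (31, 442, 502)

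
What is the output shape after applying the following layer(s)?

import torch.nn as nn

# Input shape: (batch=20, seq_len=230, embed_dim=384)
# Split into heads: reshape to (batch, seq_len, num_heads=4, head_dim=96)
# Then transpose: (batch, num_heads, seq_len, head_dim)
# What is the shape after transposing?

Input shape: (20, 230, 384)
  -> after reshape: (20, 230, 4, 96)
Output shape: (20, 4, 230, 96)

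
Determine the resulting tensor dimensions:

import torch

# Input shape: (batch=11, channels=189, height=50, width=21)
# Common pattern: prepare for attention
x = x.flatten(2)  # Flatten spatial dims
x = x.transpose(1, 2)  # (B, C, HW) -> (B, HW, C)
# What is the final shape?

Input shape: (11, 189, 50, 21)
  -> after flatten(2): (11, 189, 1050)
Output shape: (11, 1050, 189)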